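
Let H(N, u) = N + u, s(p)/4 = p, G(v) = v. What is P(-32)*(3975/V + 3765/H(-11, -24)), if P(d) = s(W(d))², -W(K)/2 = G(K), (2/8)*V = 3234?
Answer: -3788988416/539 ≈ -7.0297e+6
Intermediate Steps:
V = 12936 (V = 4*3234 = 12936)
W(K) = -2*K
s(p) = 4*p
P(d) = 64*d² (P(d) = (4*(-2*d))² = (-8*d)² = 64*d²)
P(-32)*(3975/V + 3765/H(-11, -24)) = (64*(-32)²)*(3975/12936 + 3765/(-11 - 24)) = (64*1024)*(3975*(1/12936) + 3765/(-35)) = 65536*(1325/4312 + 3765*(-1/35)) = 65536*(1325/4312 - 753/7) = 65536*(-462523/4312) = -3788988416/539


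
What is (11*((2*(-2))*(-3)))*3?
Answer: 396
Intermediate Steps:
(11*((2*(-2))*(-3)))*3 = (11*(-4*(-3)))*3 = (11*12)*3 = 132*3 = 396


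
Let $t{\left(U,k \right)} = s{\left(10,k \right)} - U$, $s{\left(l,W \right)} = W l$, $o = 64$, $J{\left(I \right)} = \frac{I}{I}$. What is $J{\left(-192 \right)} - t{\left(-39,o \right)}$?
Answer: $-678$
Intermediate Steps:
$J{\left(I \right)} = 1$
$t{\left(U,k \right)} = - U + 10 k$ ($t{\left(U,k \right)} = k 10 - U = 10 k - U = - U + 10 k$)
$J{\left(-192 \right)} - t{\left(-39,o \right)} = 1 - \left(\left(-1\right) \left(-39\right) + 10 \cdot 64\right) = 1 - \left(39 + 640\right) = 1 - 679 = -678$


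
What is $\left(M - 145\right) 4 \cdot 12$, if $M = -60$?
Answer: $-9840$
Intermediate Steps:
$\left(M - 145\right) 4 \cdot 12 = \left(-60 - 145\right) 4 \cdot 12 = \left(-205\right) 48 = -9840$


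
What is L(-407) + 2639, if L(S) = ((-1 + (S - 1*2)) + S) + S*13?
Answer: -3469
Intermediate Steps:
L(S) = -3 + 15*S (L(S) = ((-1 + (S - 2)) + S) + 13*S = ((-1 + (-2 + S)) + S) + 13*S = ((-3 + S) + S) + 13*S = (-3 + 2*S) + 13*S = -3 + 15*S)
L(-407) + 2639 = (-3 + 15*(-407)) + 2639 = (-3 - 6105) + 2639 = -6108 + 2639 = -3469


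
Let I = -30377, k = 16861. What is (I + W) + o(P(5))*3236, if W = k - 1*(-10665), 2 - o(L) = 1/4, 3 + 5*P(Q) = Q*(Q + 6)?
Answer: 2812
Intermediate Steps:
P(Q) = -3/5 + Q*(6 + Q)/5 (P(Q) = -3/5 + (Q*(Q + 6))/5 = -3/5 + (Q*(6 + Q))/5 = -3/5 + Q*(6 + Q)/5)
o(L) = 7/4 (o(L) = 2 - 1/4 = 7/4)
W = 27526 (W = 16861 - 1*(-10665) = 16861 + 10665 = 27526)
(I + W) + o(P(5))*3236 = (-30377 + 27526) + (7/4)*3236 = -2851 + 5663 = 2812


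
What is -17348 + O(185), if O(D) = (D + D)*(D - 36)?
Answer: 37782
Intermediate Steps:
O(D) = 2*D*(-36 + D) (O(D) = (2*D)*(-36 + D) = 2*D*(-36 + D))
-17348 + O(185) = -17348 + 2*185*(-36 + 185) = -17348 + 2*185*149 = -17348 + 55130 = 37782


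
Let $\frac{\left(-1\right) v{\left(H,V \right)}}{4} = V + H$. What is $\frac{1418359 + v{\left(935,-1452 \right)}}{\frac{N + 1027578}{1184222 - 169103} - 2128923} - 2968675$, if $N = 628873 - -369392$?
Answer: $- \frac{2138543070580432921}{720369386998} \approx -2.9687 \cdot 10^{6}$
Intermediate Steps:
$v{\left(H,V \right)} = - 4 H - 4 V$ ($v{\left(H,V \right)} = - 4 \left(V + H\right) = - 4 \left(H + V\right) = - 4 H - 4 V$)
$N = 998265$ ($N = 628873 + 369392 = 998265$)
$\frac{1418359 + v{\left(935,-1452 \right)}}{\frac{N + 1027578}{1184222 - 169103} - 2128923} - 2968675 = \frac{1418359 - -2068}{\frac{998265 + 1027578}{1184222 - 169103} - 2128923} - 2968675 = \frac{1418359 + \left(-3740 + 5808\right)}{\frac{2025843}{1015119} - 2128923} - 2968675 = \frac{1418359 + 2068}{2025843 \cdot \frac{1}{1015119} - 2128923} - 2968675 = \frac{1420427}{\frac{675281}{338373} - 2128923} - 2968675 = \frac{1420427}{- \frac{720369386998}{338373}} - 2968675 = 1420427 \left(- \frac{338373}{720369386998}\right) - 2968675 = - \frac{480634145271}{720369386998} - 2968675 = - \frac{2138543070580432921}{720369386998}$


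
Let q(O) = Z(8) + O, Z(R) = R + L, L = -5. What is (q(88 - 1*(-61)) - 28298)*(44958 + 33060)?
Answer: -2195894628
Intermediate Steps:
Z(R) = -5 + R (Z(R) = R - 5 = -5 + R)
q(O) = 3 + O (q(O) = (-5 + 8) + O = 3 + O)
(q(88 - 1*(-61)) - 28298)*(44958 + 33060) = ((3 + (88 - 1*(-61))) - 28298)*(44958 + 33060) = ((3 + (88 + 61)) - 28298)*78018 = ((3 + 149) - 28298)*78018 = (152 - 28298)*78018 = -28146*78018 = -2195894628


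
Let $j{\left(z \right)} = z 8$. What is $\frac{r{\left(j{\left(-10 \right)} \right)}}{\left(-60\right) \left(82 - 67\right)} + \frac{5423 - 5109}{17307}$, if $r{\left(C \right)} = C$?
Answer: $\frac{9262}{86535} \approx 0.10703$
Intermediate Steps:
$j{\left(z \right)} = 8 z$
$\frac{r{\left(j{\left(-10 \right)} \right)}}{\left(-60\right) \left(82 - 67\right)} + \frac{5423 - 5109}{17307} = \frac{8 \left(-10\right)}{\left(-60\right) \left(82 - 67\right)} + \frac{5423 - 5109}{17307} = - \frac{80}{\left(-60\right) 15} + \left(5423 - 5109\right) \frac{1}{17307} = - \frac{80}{-900} + 314 \cdot \frac{1}{17307} = \left(-80\right) \left(- \frac{1}{900}\right) + \frac{314}{17307} = \frac{4}{45} + \frac{314}{17307} = \frac{9262}{86535}$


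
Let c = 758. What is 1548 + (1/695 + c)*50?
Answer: 5483282/139 ≈ 39448.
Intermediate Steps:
1548 + (1/695 + c)*50 = 1548 + (1/695 + 758)*50 = 1548 + (526811/695)*50 = 1548 + 5268110/139 = 5483282/139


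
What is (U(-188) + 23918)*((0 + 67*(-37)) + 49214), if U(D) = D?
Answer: 1109021550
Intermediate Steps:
(U(-188) + 23918)*((0 + 67*(-37)) + 49214) = (-188 + 23918)*((0 + 67*(-37)) + 49214) = 23730*((0 - 2479) + 49214) = 23730*(-2479 + 49214) = 23730*46735 = 1109021550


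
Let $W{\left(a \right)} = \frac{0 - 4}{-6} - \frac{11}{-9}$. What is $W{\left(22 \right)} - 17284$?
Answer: $- \frac{155539}{9} \approx -17282.0$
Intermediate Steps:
$W{\left(a \right)} = \frac{17}{9}$ ($W{\left(a \right)} = \left(0 - 4\right) \left(- \frac{1}{6}\right) - - \frac{11}{9} = \left(-4\right) \left(- \frac{1}{6}\right) + \frac{11}{9} = \frac{2}{3} + \frac{11}{9} = \frac{17}{9}$)
$W{\left(22 \right)} - 17284 = \frac{17}{9} - 17284 = - \frac{155539}{9}$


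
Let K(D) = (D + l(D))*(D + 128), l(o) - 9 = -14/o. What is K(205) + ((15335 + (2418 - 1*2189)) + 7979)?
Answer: 19430363/205 ≈ 94782.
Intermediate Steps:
l(o) = 9 - 14/o
K(D) = (128 + D)*(9 + D - 14/D) (K(D) = (D + (9 - 14/D))*(D + 128) = (9 + D - 14/D)*(128 + D) = (128 + D)*(9 + D - 14/D))
K(205) + ((15335 + (2418 - 1*2189)) + 7979) = (1138 + 205**2 - 1792/205 + 137*205) + ((15335 + (2418 - 1*2189)) + 7979) = (1138 + 42025 - 1792*1/205 + 28085) + ((15335 + (2418 - 2189)) + 7979) = (1138 + 42025 - 1792/205 + 28085) + ((15335 + 229) + 7979) = 14604048/205 + (15564 + 7979) = 14604048/205 + 23543 = 19430363/205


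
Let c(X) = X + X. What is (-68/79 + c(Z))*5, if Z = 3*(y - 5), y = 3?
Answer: -5080/79 ≈ -64.304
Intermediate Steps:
Z = -6 (Z = 3*(3 - 5) = 3*(-2) = -6)
c(X) = 2*X
(-68/79 + c(Z))*5 = (-68/79 + 2*(-6))*5 = (-68*1/79 - 12)*5 = (-68/79 - 12)*5 = -1016/79*5 = -5080/79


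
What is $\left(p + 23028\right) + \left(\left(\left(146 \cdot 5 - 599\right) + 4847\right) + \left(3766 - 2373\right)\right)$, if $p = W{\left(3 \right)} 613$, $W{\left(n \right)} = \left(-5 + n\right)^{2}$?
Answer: $31851$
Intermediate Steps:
$p = 2452$ ($p = \left(-5 + 3\right)^{2} \cdot 613 = \left(-2\right)^{2} \cdot 613 = 4 \cdot 613 = 2452$)
$\left(p + 23028\right) + \left(\left(\left(146 \cdot 5 - 599\right) + 4847\right) + \left(3766 - 2373\right)\right) = \left(2452 + 23028\right) + \left(\left(\left(146 \cdot 5 - 599\right) + 4847\right) + \left(3766 - 2373\right)\right) = 25480 + \left(\left(\left(730 - 599\right) + 4847\right) + 1393\right) = 25480 + \left(\left(131 + 4847\right) + 1393\right) = 25480 + \left(4978 + 1393\right) = 25480 + 6371 = 31851$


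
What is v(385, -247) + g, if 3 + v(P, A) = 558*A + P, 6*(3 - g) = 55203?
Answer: -293283/2 ≈ -1.4664e+5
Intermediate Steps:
g = -18395/2 (g = 3 - ⅙*55203 = 3 - 18401/2 = -18395/2 ≈ -9197.5)
v(P, A) = -3 + P + 558*A (v(P, A) = -3 + (558*A + P) = -3 + (P + 558*A) = -3 + P + 558*A)
v(385, -247) + g = (-3 + 385 + 558*(-247)) - 18395/2 = (-3 + 385 - 137826) - 18395/2 = -137444 - 18395/2 = -293283/2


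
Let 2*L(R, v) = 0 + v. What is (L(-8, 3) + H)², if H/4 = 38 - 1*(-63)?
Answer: 657721/4 ≈ 1.6443e+5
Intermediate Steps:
L(R, v) = v/2 (L(R, v) = (0 + v)/2 = v/2)
H = 404 (H = 4*(38 - 1*(-63)) = 4*(38 + 63) = 4*101 = 404)
(L(-8, 3) + H)² = ((½)*3 + 404)² = (3/2 + 404)² = (811/2)² = 657721/4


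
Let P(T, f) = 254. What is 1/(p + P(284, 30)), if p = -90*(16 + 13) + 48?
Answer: -1/2308 ≈ -0.00043328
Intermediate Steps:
p = -2562 (p = -90*29 + 48 = -2610 + 48 = -2562)
1/(p + P(284, 30)) = 1/(-2562 + 254) = 1/(-2308) = -1/2308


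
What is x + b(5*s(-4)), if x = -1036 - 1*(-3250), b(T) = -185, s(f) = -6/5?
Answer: 2029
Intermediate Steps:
s(f) = -6/5 (s(f) = -6*⅕ = -6/5)
x = 2214 (x = -1036 + 3250 = 2214)
x + b(5*s(-4)) = 2214 - 185 = 2029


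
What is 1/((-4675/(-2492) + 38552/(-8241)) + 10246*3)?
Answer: 20536572/631195605227 ≈ 3.2536e-5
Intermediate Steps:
1/((-4675/(-2492) + 38552/(-8241)) + 10246*3) = 1/((-4675*(-1/2492) + 38552*(-1/8241)) + 30738) = 1/((4675/2492 - 38552/8241) + 30738) = 1/(-57544909/20536572 + 30738) = 1/(631195605227/20536572) = 20536572/631195605227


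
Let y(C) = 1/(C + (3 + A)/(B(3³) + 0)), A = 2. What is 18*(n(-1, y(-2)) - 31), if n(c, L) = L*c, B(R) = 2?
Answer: -594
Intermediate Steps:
y(C) = 1/(5/2 + C) (y(C) = 1/(C + (3 + 2)/(2 + 0)) = 1/(C + 5/2) = 1/(5/2 + C))
18*(n(-1, y(-2)) - 31) = 18*((2/(5 + 2*(-2)))*(-1) - 31) = 18*((2/(5 - 4))*(-1) - 31) = 18*((2/1)*(-1) - 31) = 18*((2*1)*(-1) - 31) = 18*(2*(-1) - 31) = 18*(-2 - 31) = 18*(-33) = -594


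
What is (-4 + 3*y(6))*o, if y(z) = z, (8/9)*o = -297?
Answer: -18711/4 ≈ -4677.8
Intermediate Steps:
o = -2673/8 (o = (9/8)*(-297) = -2673/8 ≈ -334.13)
(-4 + 3*y(6))*o = (-4 + 3*6)*(-2673/8) = (-4 + 18)*(-2673/8) = 14*(-2673/8) = -18711/4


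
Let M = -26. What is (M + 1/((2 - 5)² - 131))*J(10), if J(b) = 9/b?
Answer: -28557/1220 ≈ -23.407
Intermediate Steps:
(M + 1/((2 - 5)² - 131))*J(10) = (-26 + 1/((2 - 5)² - 131))*(9/10) = (-26 + 1/((-3)² - 131))*(9*(⅒)) = (-26 + 1/(9 - 131))*(9/10) = (-26 + 1/(-122))*(9/10) = (-26 - 1/122)*(9/10) = -3173/122*9/10 = -28557/1220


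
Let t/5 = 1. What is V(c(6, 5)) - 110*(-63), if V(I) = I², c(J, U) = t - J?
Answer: 6931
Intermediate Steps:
t = 5 (t = 5*1 = 5)
c(J, U) = 5 - J
V(c(6, 5)) - 110*(-63) = (5 - 1*6)² - 110*(-63) = (5 - 6)² + 6930 = (-1)² + 6930 = 1 + 6930 = 6931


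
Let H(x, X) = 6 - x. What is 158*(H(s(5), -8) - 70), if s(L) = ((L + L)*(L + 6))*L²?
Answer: -444612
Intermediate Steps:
s(L) = 2*L³*(6 + L) (s(L) = ((2*L)*(6 + L))*L² = (2*L*(6 + L))*L² = 2*L³*(6 + L))
158*(H(s(5), -8) - 70) = 158*((6 - 2*5³*(6 + 5)) - 70) = 158*((6 - 2*125*11) - 70) = 158*((6 - 1*2750) - 70) = 158*((6 - 2750) - 70) = 158*(-2744 - 70) = 158*(-2814) = -444612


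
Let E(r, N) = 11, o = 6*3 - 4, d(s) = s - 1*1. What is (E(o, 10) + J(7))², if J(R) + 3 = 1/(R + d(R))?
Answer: 11025/169 ≈ 65.237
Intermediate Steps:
d(s) = -1 + s (d(s) = s - 1 = -1 + s)
o = 14 (o = 18 - 4 = 14)
J(R) = -3 + 1/(-1 + 2*R) (J(R) = -3 + 1/(R + (-1 + R)) = -3 + 1/(-1 + 2*R))
(E(o, 10) + J(7))² = (11 + 2*(2 - 3*7)/(-1 + 2*7))² = (11 + 2*(2 - 21)/(-1 + 14))² = (11 + 2*(-19)/13)² = (11 + 2*(1/13)*(-19))² = (11 - 38/13)² = (105/13)² = 11025/169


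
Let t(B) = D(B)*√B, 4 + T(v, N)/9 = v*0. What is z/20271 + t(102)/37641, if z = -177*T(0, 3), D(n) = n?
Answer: 2124/6757 + 34*√102/12547 ≈ 0.34171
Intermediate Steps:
T(v, N) = -36 (T(v, N) = -36 + 9*(v*0) = -36 + 9*0 = -36 + 0 = -36)
t(B) = B^(3/2) (t(B) = B*√B = B^(3/2))
z = 6372 (z = -177*(-36) = 6372)
z/20271 + t(102)/37641 = 6372/20271 + 102^(3/2)/37641 = 6372*(1/20271) + (102*√102)*(1/37641) = 2124/6757 + 34*√102/12547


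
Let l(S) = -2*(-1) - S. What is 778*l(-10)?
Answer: 9336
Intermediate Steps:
l(S) = 2 - S
778*l(-10) = 778*(2 - 1*(-10)) = 778*(2 + 10) = 778*12 = 9336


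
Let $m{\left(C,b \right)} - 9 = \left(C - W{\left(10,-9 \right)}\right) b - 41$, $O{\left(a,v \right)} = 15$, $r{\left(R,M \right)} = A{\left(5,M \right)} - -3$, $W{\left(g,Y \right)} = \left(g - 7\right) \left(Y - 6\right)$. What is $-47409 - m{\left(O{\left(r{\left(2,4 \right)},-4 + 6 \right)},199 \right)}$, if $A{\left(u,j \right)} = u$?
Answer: $-59317$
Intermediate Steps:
$W{\left(g,Y \right)} = \left(-7 + g\right) \left(-6 + Y\right)$
$r{\left(R,M \right)} = 8$ ($r{\left(R,M \right)} = 5 - -3 = 5 + 3 = 8$)
$m{\left(C,b \right)} = -32 + b \left(45 + C\right)$ ($m{\left(C,b \right)} = 9 + \left(\left(C - \left(42 - -63 - 60 - 90\right)\right) b - 41\right) = 9 + \left(\left(C - \left(42 + 63 - 60 - 90\right)\right) b - 41\right) = 9 + \left(\left(C - -45\right) b - 41\right) = 9 + \left(\left(C + 45\right) b - 41\right) = 9 + \left(\left(45 + C\right) b - 41\right) = 9 + \left(b \left(45 + C\right) - 41\right) = 9 + \left(-41 + b \left(45 + C\right)\right) = -32 + b \left(45 + C\right)$)
$-47409 - m{\left(O{\left(r{\left(2,4 \right)},-4 + 6 \right)},199 \right)} = -47409 - \left(-32 + 45 \cdot 199 + 15 \cdot 199\right) = -47409 - \left(-32 + 8955 + 2985\right) = -47409 - 11908 = -59317$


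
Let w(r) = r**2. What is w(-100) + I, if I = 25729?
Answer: 35729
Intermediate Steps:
w(-100) + I = (-100)**2 + 25729 = 10000 + 25729 = 35729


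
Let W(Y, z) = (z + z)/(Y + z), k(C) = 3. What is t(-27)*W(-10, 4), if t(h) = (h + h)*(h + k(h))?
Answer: -1728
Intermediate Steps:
W(Y, z) = 2*z/(Y + z) (W(Y, z) = (2*z)/(Y + z) = 2*z/(Y + z))
t(h) = 2*h*(3 + h) (t(h) = (h + h)*(h + 3) = (2*h)*(3 + h) = 2*h*(3 + h))
t(-27)*W(-10, 4) = (2*(-27)*(3 - 27))*(2*4/(-10 + 4)) = (2*(-27)*(-24))*(2*4/(-6)) = 1296*(2*4*(-⅙)) = 1296*(-4/3) = -1728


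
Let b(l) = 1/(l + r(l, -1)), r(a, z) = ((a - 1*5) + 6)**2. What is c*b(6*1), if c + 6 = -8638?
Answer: -8644/55 ≈ -157.16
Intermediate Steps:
c = -8644 (c = -6 - 8638 = -8644)
r(a, z) = (1 + a)**2 (r(a, z) = ((a - 5) + 6)**2 = ((-5 + a) + 6)**2 = (1 + a)**2)
b(l) = 1/(l + (1 + l)**2)
c*b(6*1) = -8644/(6*1 + (1 + 6*1)**2) = -8644/(6 + (1 + 6)**2) = -8644/(6 + 7**2) = -8644/(6 + 49) = -8644/55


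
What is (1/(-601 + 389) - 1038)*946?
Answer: -104086961/106 ≈ -9.8195e+5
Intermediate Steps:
(1/(-601 + 389) - 1038)*946 = (1/(-212) - 1038)*946 = (-1/212 - 1038)*946 = -220057/212*946 = -104086961/106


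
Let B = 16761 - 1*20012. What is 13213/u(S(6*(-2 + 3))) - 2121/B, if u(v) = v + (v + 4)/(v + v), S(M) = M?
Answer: 257819739/133291 ≈ 1934.3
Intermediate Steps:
B = -3251 (B = 16761 - 20012 = -3251)
u(v) = v + (4 + v)/(2*v) (u(v) = v + (4 + v)/((2*v)) = v + (4 + v)*(1/(2*v)) = v + (4 + v)/(2*v))
13213/u(S(6*(-2 + 3))) - 2121/B = 13213/(½ + 6*(-2 + 3) + 2/((6*(-2 + 3)))) - 2121/(-3251) = 13213/(½ + 6*1 + 2/((6*1))) - 2121*(-1/3251) = 13213/(½ + 6 + 2/6) + 2121/3251 = 13213/(½ + 6 + 2*(⅙)) + 2121/3251 = 13213/(½ + 6 + ⅓) + 2121/3251 = 13213/(41/6) + 2121/3251 = 13213*(6/41) + 2121/3251 = 79278/41 + 2121/3251 = 257819739/133291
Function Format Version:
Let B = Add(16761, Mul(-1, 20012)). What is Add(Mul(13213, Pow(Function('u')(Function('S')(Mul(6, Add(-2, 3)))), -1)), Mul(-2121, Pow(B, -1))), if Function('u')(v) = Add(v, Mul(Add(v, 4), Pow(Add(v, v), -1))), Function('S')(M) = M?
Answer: Rational(257819739, 133291) ≈ 1934.3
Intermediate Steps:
B = -3251 (B = Add(16761, -20012) = -3251)
Function('u')(v) = Add(v, Mul(Rational(1, 2), Pow(v, -1), Add(4, v))) (Function('u')(v) = Add(v, Mul(Add(4, v), Pow(Mul(2, v), -1))) = Add(v, Mul(Add(4, v), Mul(Rational(1, 2), Pow(v, -1)))) = Add(v, Mul(Rational(1, 2), Pow(v, -1), Add(4, v))))
Add(Mul(13213, Pow(Function('u')(Function('S')(Mul(6, Add(-2, 3)))), -1)), Mul(-2121, Pow(B, -1))) = Add(Mul(13213, Pow(Add(Rational(1, 2), Mul(6, Add(-2, 3)), Mul(2, Pow(Mul(6, Add(-2, 3)), -1))), -1)), Mul(-2121, Pow(-3251, -1))) = Add(Mul(13213, Pow(Add(Rational(1, 2), Mul(6, 1), Mul(2, Pow(Mul(6, 1), -1))), -1)), Mul(-2121, Rational(-1, 3251))) = Add(Mul(13213, Pow(Add(Rational(1, 2), 6, Mul(2, Pow(6, -1))), -1)), Rational(2121, 3251)) = Add(Mul(13213, Pow(Add(Rational(1, 2), 6, Mul(2, Rational(1, 6))), -1)), Rational(2121, 3251)) = Add(Mul(13213, Pow(Add(Rational(1, 2), 6, Rational(1, 3)), -1)), Rational(2121, 3251)) = Add(Mul(13213, Pow(Rational(41, 6), -1)), Rational(2121, 3251)) = Add(Mul(13213, Rational(6, 41)), Rational(2121, 3251)) = Add(Rational(79278, 41), Rational(2121, 3251)) = Rational(257819739, 133291)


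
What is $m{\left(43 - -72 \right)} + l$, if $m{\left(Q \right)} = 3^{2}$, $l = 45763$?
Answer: $45772$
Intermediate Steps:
$m{\left(Q \right)} = 9$
$m{\left(43 - -72 \right)} + l = 9 + 45763 = 45772$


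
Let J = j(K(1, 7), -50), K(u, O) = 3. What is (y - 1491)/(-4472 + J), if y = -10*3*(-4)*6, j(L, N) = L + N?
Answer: 771/4519 ≈ 0.17061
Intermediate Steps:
y = 720 (y = -(-120)*6 = -10*(-72) = 720)
J = -47 (J = 3 - 50 = -47)
(y - 1491)/(-4472 + J) = (720 - 1491)/(-4472 - 47) = -771/(-4519) = -771*(-1/4519) = 771/4519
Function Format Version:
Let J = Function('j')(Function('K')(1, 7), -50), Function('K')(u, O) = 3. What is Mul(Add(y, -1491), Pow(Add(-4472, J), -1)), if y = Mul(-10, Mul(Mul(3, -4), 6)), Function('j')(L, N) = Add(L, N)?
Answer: Rational(771, 4519) ≈ 0.17061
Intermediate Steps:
y = 720 (y = Mul(-10, Mul(-12, 6)) = Mul(-10, -72) = 720)
J = -47 (J = Add(3, -50) = -47)
Mul(Add(y, -1491), Pow(Add(-4472, J), -1)) = Mul(Add(720, -1491), Pow(Add(-4472, -47), -1)) = Mul(-771, Pow(-4519, -1)) = Mul(-771, Rational(-1, 4519)) = Rational(771, 4519)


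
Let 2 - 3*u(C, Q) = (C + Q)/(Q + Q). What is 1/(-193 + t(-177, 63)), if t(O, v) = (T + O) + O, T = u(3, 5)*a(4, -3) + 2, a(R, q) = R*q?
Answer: -5/2749 ≈ -0.0018188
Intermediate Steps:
u(C, Q) = ⅔ - (C + Q)/(6*Q) (u(C, Q) = ⅔ - (C + Q)/(3*(Q + Q)) = ⅔ - (C + Q)/(3*(2*Q)) = ⅔ - (C + Q)*1/(2*Q)/3 = ⅔ - (C + Q)/(6*Q))
T = -14/5 (T = ((⅙)*(-1*3 + 3*5)/5)*(4*(-3)) + 2 = ((⅙)*(⅕)*(-3 + 15))*(-12) + 2 = ((⅙)*(⅕)*12)*(-12) + 2 = (⅖)*(-12) + 2 = -24/5 + 2 = -14/5 ≈ -2.8000)
t(O, v) = -14/5 + 2*O (t(O, v) = (-14/5 + O) + O = -14/5 + 2*O)
1/(-193 + t(-177, 63)) = 1/(-193 + (-14/5 + 2*(-177))) = 1/(-193 + (-14/5 - 354)) = 1/(-193 - 1784/5) = 1/(-2749/5) = -5/2749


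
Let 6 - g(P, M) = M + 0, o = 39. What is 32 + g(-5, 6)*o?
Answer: 32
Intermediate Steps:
g(P, M) = 6 - M (g(P, M) = 6 - (M + 0) = 6 - M)
32 + g(-5, 6)*o = 32 + (6 - 1*6)*39 = 32 + (6 - 6)*39 = 32 + 0*39 = 32 + 0 = 32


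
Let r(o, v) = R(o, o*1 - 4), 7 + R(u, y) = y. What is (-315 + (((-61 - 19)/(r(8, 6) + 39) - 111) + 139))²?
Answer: 6775609/81 ≈ 83650.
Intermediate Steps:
R(u, y) = -7 + y
r(o, v) = -11 + o (r(o, v) = -7 + (o*1 - 4) = -7 + (o - 4) = -7 + (-4 + o) = -11 + o)
(-315 + (((-61 - 19)/(r(8, 6) + 39) - 111) + 139))² = (-315 + (((-61 - 19)/((-11 + 8) + 39) - 111) + 139))² = (-315 + ((-80/(-3 + 39) - 111) + 139))² = (-315 + ((-80/36 - 111) + 139))² = (-315 + ((-80*1/36 - 111) + 139))² = (-315 + ((-20/9 - 111) + 139))² = (-315 + (-1019/9 + 139))² = (-315 + 232/9)² = (-2603/9)² = 6775609/81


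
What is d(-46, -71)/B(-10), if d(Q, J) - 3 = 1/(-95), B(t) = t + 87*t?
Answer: -71/20900 ≈ -0.0033971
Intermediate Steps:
B(t) = 88*t
d(Q, J) = 284/95 (d(Q, J) = 3 + 1/(-95) = 3 - 1/95 = 284/95)
d(-46, -71)/B(-10) = 284/(95*((88*(-10)))) = (284/95)/(-880) = (284/95)*(-1/880) = -71/20900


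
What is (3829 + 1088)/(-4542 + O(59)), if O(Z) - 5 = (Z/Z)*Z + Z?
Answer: -1639/1473 ≈ -1.1127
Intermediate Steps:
O(Z) = 5 + 2*Z (O(Z) = 5 + ((Z/Z)*Z + Z) = 5 + (1*Z + Z) = 5 + (Z + Z) = 5 + 2*Z)
(3829 + 1088)/(-4542 + O(59)) = (3829 + 1088)/(-4542 + (5 + 2*59)) = 4917/(-4542 + (5 + 118)) = 4917/(-4542 + 123) = 4917/(-4419) = 4917*(-1/4419) = -1639/1473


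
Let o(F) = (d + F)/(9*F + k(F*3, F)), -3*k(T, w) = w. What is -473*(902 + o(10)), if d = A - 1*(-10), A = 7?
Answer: -110966273/260 ≈ -4.2679e+5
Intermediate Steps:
d = 17 (d = 7 - 1*(-10) = 7 + 10 = 17)
k(T, w) = -w/3
o(F) = 3*(17 + F)/(26*F) (o(F) = (17 + F)/(9*F - F/3) = (17 + F)/((26*F/3)) = (17 + F)*(3/(26*F)) = 3*(17 + F)/(26*F))
-473*(902 + o(10)) = -473*(902 + (3/26)*(17 + 10)/10) = -473*(902 + (3/26)*(⅒)*27) = -473*(902 + 81/260) = -473*234601/260 = -110966273/260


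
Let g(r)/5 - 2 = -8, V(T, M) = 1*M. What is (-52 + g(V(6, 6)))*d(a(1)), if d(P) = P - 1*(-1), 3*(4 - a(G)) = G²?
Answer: -1148/3 ≈ -382.67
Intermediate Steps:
V(T, M) = M
g(r) = -30 (g(r) = 10 + 5*(-8) = 10 - 40 = -30)
a(G) = 4 - G²/3
d(P) = 1 + P (d(P) = P + 1 = 1 + P)
(-52 + g(V(6, 6)))*d(a(1)) = (-52 - 30)*(1 + (4 - ⅓*1²)) = -82*(1 + (4 - ⅓*1)) = -82*(1 + (4 - ⅓)) = -82*(1 + 11/3) = -82*14/3 = -1148/3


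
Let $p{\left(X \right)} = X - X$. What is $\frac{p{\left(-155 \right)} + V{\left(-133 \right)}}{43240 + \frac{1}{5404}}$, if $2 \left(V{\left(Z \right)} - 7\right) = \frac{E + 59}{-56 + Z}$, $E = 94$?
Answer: $\frac{106922}{701006883} \approx 0.00015253$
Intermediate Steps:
$p{\left(X \right)} = 0$
$V{\left(Z \right)} = 7 + \frac{153}{2 \left(-56 + Z\right)}$ ($V{\left(Z \right)} = 7 + \frac{\left(94 + 59\right) \frac{1}{-56 + Z}}{2} = 7 + \frac{153 \frac{1}{-56 + Z}}{2} = 7 + \frac{153}{2 \left(-56 + Z\right)}$)
$\frac{p{\left(-155 \right)} + V{\left(-133 \right)}}{43240 + \frac{1}{5404}} = \frac{0 + \frac{-631 + 14 \left(-133\right)}{2 \left(-56 - 133\right)}}{43240 + \frac{1}{5404}} = \frac{0 + \frac{-631 - 1862}{2 \left(-189\right)}}{43240 + \frac{1}{5404}} = \frac{0 + \frac{1}{2} \left(- \frac{1}{189}\right) \left(-2493\right)}{\frac{233668961}{5404}} = \left(0 + \frac{277}{42}\right) \frac{5404}{233668961} = \frac{277}{42} \cdot \frac{5404}{233668961} = \frac{106922}{701006883}$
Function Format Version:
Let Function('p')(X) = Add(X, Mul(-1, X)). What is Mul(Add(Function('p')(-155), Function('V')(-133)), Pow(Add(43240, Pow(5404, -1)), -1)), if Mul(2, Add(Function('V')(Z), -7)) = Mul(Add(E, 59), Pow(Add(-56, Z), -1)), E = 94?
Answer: Rational(106922, 701006883) ≈ 0.00015253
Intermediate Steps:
Function('p')(X) = 0
Function('V')(Z) = Add(7, Mul(Rational(153, 2), Pow(Add(-56, Z), -1))) (Function('V')(Z) = Add(7, Mul(Rational(1, 2), Mul(Add(94, 59), Pow(Add(-56, Z), -1)))) = Add(7, Mul(Rational(1, 2), Mul(153, Pow(Add(-56, Z), -1)))) = Add(7, Mul(Rational(153, 2), Pow(Add(-56, Z), -1))))
Mul(Add(Function('p')(-155), Function('V')(-133)), Pow(Add(43240, Pow(5404, -1)), -1)) = Mul(Add(0, Mul(Rational(1, 2), Pow(Add(-56, -133), -1), Add(-631, Mul(14, -133)))), Pow(Add(43240, Pow(5404, -1)), -1)) = Mul(Add(0, Mul(Rational(1, 2), Pow(-189, -1), Add(-631, -1862))), Pow(Add(43240, Rational(1, 5404)), -1)) = Mul(Add(0, Mul(Rational(1, 2), Rational(-1, 189), -2493)), Pow(Rational(233668961, 5404), -1)) = Mul(Add(0, Rational(277, 42)), Rational(5404, 233668961)) = Mul(Rational(277, 42), Rational(5404, 233668961)) = Rational(106922, 701006883)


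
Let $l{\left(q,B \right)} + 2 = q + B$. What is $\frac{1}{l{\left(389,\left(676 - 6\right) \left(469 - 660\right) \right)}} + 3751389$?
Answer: $\frac{478613462786}{127583} \approx 3.7514 \cdot 10^{6}$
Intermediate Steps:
$l{\left(q,B \right)} = -2 + B + q$ ($l{\left(q,B \right)} = -2 + \left(q + B\right) = -2 + \left(B + q\right) = -2 + B + q$)
$\frac{1}{l{\left(389,\left(676 - 6\right) \left(469 - 660\right) \right)}} + 3751389 = \frac{1}{-2 + \left(676 - 6\right) \left(469 - 660\right) + 389} + 3751389 = \frac{1}{-2 + 670 \left(-191\right) + 389} + 3751389 = \frac{1}{-2 - 127970 + 389} + 3751389 = \frac{1}{-127583} + 3751389 = - \frac{1}{127583} + 3751389 = \frac{478613462786}{127583}$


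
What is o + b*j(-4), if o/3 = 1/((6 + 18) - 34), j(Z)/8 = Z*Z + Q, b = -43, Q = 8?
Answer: -82563/10 ≈ -8256.3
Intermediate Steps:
j(Z) = 64 + 8*Z² (j(Z) = 8*(Z*Z + 8) = 8*(Z² + 8) = 8*(8 + Z²) = 64 + 8*Z²)
o = -3/10 (o = 3/((6 + 18) - 34) = 3/(24 - 34) = 3/(-10) = 3*(-⅒) = -3/10 ≈ -0.30000)
o + b*j(-4) = -3/10 - 43*(64 + 8*(-4)²) = -3/10 - 43*(64 + 8*16) = -3/10 - 43*(64 + 128) = -3/10 - 43*192 = -3/10 - 8256 = -82563/10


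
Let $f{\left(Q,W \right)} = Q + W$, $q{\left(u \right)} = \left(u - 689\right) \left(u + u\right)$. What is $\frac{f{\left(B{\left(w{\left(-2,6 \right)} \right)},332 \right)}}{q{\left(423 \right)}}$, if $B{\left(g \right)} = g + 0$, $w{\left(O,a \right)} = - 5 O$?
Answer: $- \frac{1}{658} \approx -0.0015198$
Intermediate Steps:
$B{\left(g \right)} = g$
$q{\left(u \right)} = 2 u \left(-689 + u\right)$ ($q{\left(u \right)} = \left(-689 + u\right) 2 u = 2 u \left(-689 + u\right)$)
$\frac{f{\left(B{\left(w{\left(-2,6 \right)} \right)},332 \right)}}{q{\left(423 \right)}} = \frac{\left(-5\right) \left(-2\right) + 332}{2 \cdot 423 \left(-689 + 423\right)} = \frac{10 + 332}{2 \cdot 423 \left(-266\right)} = \frac{342}{-225036} = 342 \left(- \frac{1}{225036}\right) = - \frac{1}{658}$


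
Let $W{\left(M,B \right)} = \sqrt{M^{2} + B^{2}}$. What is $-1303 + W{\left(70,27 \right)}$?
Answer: $-1303 + \sqrt{5629} \approx -1228.0$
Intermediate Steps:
$W{\left(M,B \right)} = \sqrt{B^{2} + M^{2}}$
$-1303 + W{\left(70,27 \right)} = -1303 + \sqrt{27^{2} + 70^{2}} = -1303 + \sqrt{729 + 4900} = -1303 + \sqrt{5629}$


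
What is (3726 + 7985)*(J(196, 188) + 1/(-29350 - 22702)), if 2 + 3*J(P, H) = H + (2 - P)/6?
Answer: 40145246099/66924 ≈ 5.9986e+5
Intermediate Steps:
J(P, H) = -5/9 - P/18 + H/3 (J(P, H) = -⅔ + (H + (2 - P)/6)/3 = -⅔ + (H + (⅓ - P/6))/3 = -⅔ + (⅓ + H - P/6)/3 = -⅔ + (⅑ - P/18 + H/3) = -5/9 - P/18 + H/3)
(3726 + 7985)*(J(196, 188) + 1/(-29350 - 22702)) = (3726 + 7985)*((-5/9 - 1/18*196 + (⅓)*188) + 1/(-29350 - 22702)) = 11711*((-5/9 - 98/9 + 188/3) + 1/(-52052)) = 11711*(461/9 - 1/52052) = 11711*(23995963/468468) = 40145246099/66924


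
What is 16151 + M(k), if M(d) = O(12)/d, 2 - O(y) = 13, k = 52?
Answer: 839841/52 ≈ 16151.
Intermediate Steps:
O(y) = -11 (O(y) = 2 - 1*13 = 2 - 13 = -11)
M(d) = -11/d
16151 + M(k) = 16151 - 11/52 = 839841/52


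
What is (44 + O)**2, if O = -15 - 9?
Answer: 400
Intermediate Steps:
O = -24
(44 + O)**2 = (44 - 24)**2 = 20**2 = 400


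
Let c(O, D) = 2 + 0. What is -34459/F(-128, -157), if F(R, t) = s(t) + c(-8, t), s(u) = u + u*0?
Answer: 34459/155 ≈ 222.32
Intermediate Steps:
c(O, D) = 2
s(u) = u (s(u) = u + 0 = u)
F(R, t) = 2 + t (F(R, t) = t + 2 = 2 + t)
-34459/F(-128, -157) = -34459/(2 - 157) = -34459/(-155) = -34459*(-1)/155 = -1*(-34459/155) = 34459/155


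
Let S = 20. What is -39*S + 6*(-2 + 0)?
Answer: -792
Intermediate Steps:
-39*S + 6*(-2 + 0) = -39*20 + 6*(-2 + 0) = -780 + 6*(-2) = -780 - 12 = -792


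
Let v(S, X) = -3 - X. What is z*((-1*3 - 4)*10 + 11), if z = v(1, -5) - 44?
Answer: 2478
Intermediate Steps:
z = -42 (z = (-3 - 1*(-5)) - 44 = (-3 + 5) - 44 = 2 - 44 = -42)
z*((-1*3 - 4)*10 + 11) = -42*((-1*3 - 4)*10 + 11) = -42*((-3 - 4)*10 + 11) = -42*(-7*10 + 11) = -42*(-70 + 11) = -42*(-59) = 2478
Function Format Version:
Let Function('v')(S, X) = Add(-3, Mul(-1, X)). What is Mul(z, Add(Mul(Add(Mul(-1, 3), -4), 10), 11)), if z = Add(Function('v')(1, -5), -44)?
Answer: 2478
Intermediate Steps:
z = -42 (z = Add(Add(-3, Mul(-1, -5)), -44) = Add(Add(-3, 5), -44) = Add(2, -44) = -42)
Mul(z, Add(Mul(Add(Mul(-1, 3), -4), 10), 11)) = Mul(-42, Add(Mul(Add(Mul(-1, 3), -4), 10), 11)) = Mul(-42, Add(Mul(Add(-3, -4), 10), 11)) = Mul(-42, Add(Mul(-7, 10), 11)) = Mul(-42, Add(-70, 11)) = Mul(-42, -59) = 2478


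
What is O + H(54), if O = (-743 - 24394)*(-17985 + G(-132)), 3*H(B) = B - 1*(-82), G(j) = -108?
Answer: 1364411359/3 ≈ 4.5480e+8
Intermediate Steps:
H(B) = 82/3 + B/3 (H(B) = (B - 1*(-82))/3 = (B + 82)/3 = (82 + B)/3 = 82/3 + B/3)
O = 454803741 (O = (-743 - 24394)*(-17985 - 108) = -25137*(-18093) = 454803741)
O + H(54) = 454803741 + (82/3 + (⅓)*54) = 454803741 + (82/3 + 18) = 454803741 + 136/3 = 1364411359/3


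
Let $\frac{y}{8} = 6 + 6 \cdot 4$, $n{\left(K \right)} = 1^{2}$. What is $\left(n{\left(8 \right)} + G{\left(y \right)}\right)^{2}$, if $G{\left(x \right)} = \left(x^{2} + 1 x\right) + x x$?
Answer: $13326624481$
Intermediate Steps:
$n{\left(K \right)} = 1$
$y = 240$ ($y = 8 \left(6 + 6 \cdot 4\right) = 8 \left(6 + 24\right) = 8 \cdot 30 = 240$)
$G{\left(x \right)} = x + 2 x^{2}$ ($G{\left(x \right)} = \left(x^{2} + x\right) + x^{2} = \left(x + x^{2}\right) + x^{2} = x + 2 x^{2}$)
$\left(n{\left(8 \right)} + G{\left(y \right)}\right)^{2} = \left(1 + 240 \left(1 + 2 \cdot 240\right)\right)^{2} = \left(1 + 240 \left(1 + 480\right)\right)^{2} = \left(1 + 240 \cdot 481\right)^{2} = \left(1 + 115440\right)^{2} = 115441^{2} = 13326624481$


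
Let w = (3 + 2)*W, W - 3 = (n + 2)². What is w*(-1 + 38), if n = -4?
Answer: 1295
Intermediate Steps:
W = 7 (W = 3 + (-4 + 2)² = 3 + (-2)² = 3 + 4 = 7)
w = 35 (w = (3 + 2)*7 = 5*7 = 35)
w*(-1 + 38) = 35*(-1 + 38) = 35*37 = 1295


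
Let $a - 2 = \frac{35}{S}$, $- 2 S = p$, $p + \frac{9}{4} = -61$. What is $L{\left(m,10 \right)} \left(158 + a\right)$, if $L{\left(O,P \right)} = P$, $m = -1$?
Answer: $\frac{407600}{253} \approx 1611.1$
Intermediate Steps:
$p = - \frac{253}{4}$ ($p = - \frac{9}{4} - 61 = - \frac{253}{4} \approx -63.25$)
$S = \frac{253}{8}$ ($S = \left(- \frac{1}{2}\right) \left(- \frac{253}{4}\right) = \frac{253}{8} \approx 31.625$)
$a = \frac{786}{253}$ ($a = 2 + \frac{35}{\frac{253}{8}} = 2 + 35 \cdot \frac{8}{253} = 2 + \frac{280}{253} = \frac{786}{253} \approx 3.1067$)
$L{\left(m,10 \right)} \left(158 + a\right) = 10 \left(158 + \frac{786}{253}\right) = 10 \cdot \frac{40760}{253} = \frac{407600}{253}$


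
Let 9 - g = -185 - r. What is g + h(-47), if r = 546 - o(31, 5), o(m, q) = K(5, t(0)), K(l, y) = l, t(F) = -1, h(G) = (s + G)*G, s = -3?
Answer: 3085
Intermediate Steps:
h(G) = G*(-3 + G) (h(G) = (-3 + G)*G = G*(-3 + G))
o(m, q) = 5
r = 541 (r = 546 - 1*5 = 546 - 5 = 541)
g = 735 (g = 9 - (-185 - 1*541) = 9 - (-185 - 541) = 9 - 1*(-726) = 9 + 726 = 735)
g + h(-47) = 735 - 47*(-3 - 47) = 735 - 47*(-50) = 735 + 2350 = 3085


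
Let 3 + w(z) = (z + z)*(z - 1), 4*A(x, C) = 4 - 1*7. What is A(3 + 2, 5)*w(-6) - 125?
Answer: -743/4 ≈ -185.75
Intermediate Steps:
A(x, C) = -¾ (A(x, C) = (4 - 1*7)/4 = (4 - 7)/4 = (¼)*(-3) = -¾)
w(z) = -3 + 2*z*(-1 + z) (w(z) = -3 + (z + z)*(z - 1) = -3 + (2*z)*(-1 + z) = -3 + 2*z*(-1 + z))
A(3 + 2, 5)*w(-6) - 125 = -3*(-3 - 2*(-6) + 2*(-6)²)/4 - 125 = -3*(-3 + 12 + 2*36)/4 - 125 = -3*(-3 + 12 + 72)/4 - 125 = -¾*81 - 125 = -243/4 - 125 = -743/4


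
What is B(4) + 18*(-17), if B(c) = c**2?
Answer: -290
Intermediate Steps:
B(4) + 18*(-17) = 4**2 + 18*(-17) = 16 - 306 = -290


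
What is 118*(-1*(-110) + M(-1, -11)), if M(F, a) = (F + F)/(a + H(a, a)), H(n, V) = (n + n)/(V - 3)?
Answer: 429166/33 ≈ 13005.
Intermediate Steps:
H(n, V) = 2*n/(-3 + V) (H(n, V) = (2*n)/(-3 + V) = 2*n/(-3 + V))
M(F, a) = 2*F/(a + 2*a/(-3 + a)) (M(F, a) = (F + F)/(a + 2*a/(-3 + a)) = (2*F)/(a + 2*a/(-3 + a)) = 2*F/(a + 2*a/(-3 + a)))
118*(-1*(-110) + M(-1, -11)) = 118*(-1*(-110) + 2*(-1)*(-3 - 11)/(-11*(-1 - 11))) = 118*(110 + 2*(-1)*(-1/11)*(-14)/(-12)) = 118*(110 + 2*(-1)*(-1/11)*(-1/12)*(-14)) = 118*(110 + 7/33) = 118*(3637/33) = 429166/33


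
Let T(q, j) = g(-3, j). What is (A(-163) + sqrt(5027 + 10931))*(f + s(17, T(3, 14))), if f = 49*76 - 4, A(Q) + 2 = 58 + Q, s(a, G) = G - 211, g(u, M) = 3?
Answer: -375784 + 3512*sqrt(15958) ≈ 67869.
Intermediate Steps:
T(q, j) = 3
s(a, G) = -211 + G
A(Q) = 56 + Q (A(Q) = -2 + (58 + Q) = 56 + Q)
f = 3720 (f = 3724 - 4 = 3720)
(A(-163) + sqrt(5027 + 10931))*(f + s(17, T(3, 14))) = ((56 - 163) + sqrt(5027 + 10931))*(3720 + (-211 + 3)) = (-107 + sqrt(15958))*(3720 - 208) = (-107 + sqrt(15958))*3512 = -375784 + 3512*sqrt(15958)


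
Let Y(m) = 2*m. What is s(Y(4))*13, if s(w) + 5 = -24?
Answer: -377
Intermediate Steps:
s(w) = -29 (s(w) = -5 - 24 = -29)
s(Y(4))*13 = -29*13 = -377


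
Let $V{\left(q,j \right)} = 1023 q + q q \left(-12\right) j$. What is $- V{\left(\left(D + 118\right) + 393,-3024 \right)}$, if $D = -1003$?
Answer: $-8783515116$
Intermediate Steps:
$V{\left(q,j \right)} = 1023 q - 12 j q^{2}$ ($V{\left(q,j \right)} = 1023 q + q^{2} \left(-12\right) j = 1023 q + - 12 q^{2} j = 1023 q - 12 j q^{2}$)
$- V{\left(\left(D + 118\right) + 393,-3024 \right)} = - 3 \left(\left(-1003 + 118\right) + 393\right) \left(341 - - 12096 \left(\left(-1003 + 118\right) + 393\right)\right) = - 3 \left(-885 + 393\right) \left(341 - - 12096 \left(-885 + 393\right)\right) = - 3 \left(-492\right) \left(341 - \left(-12096\right) \left(-492\right)\right) = - 3 \left(-492\right) \left(341 - 5951232\right) = - 3 \left(-492\right) \left(-5950891\right) = \left(-1\right) 8783515116 = -8783515116$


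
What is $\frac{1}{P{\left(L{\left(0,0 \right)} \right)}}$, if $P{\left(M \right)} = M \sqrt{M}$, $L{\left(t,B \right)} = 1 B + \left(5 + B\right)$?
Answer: $\frac{\sqrt{5}}{25} \approx 0.089443$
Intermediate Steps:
$L{\left(t,B \right)} = 5 + 2 B$ ($L{\left(t,B \right)} = B + \left(5 + B\right) = 5 + 2 B$)
$P{\left(M \right)} = M^{\frac{3}{2}}$
$\frac{1}{P{\left(L{\left(0,0 \right)} \right)}} = \frac{1}{\left(5 + 2 \cdot 0\right)^{\frac{3}{2}}} = \frac{1}{\left(5 + 0\right)^{\frac{3}{2}}} = \frac{1}{5^{\frac{3}{2}}} = \frac{1}{5 \sqrt{5}} = \frac{\sqrt{5}}{25}$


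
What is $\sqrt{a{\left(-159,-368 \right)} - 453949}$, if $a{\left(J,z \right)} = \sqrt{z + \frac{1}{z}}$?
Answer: $\frac{\sqrt{-960556084 + 115 i \sqrt{124591}}}{46} \approx 0.014236 + 673.76 i$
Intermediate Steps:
$\sqrt{a{\left(-159,-368 \right)} - 453949} = \sqrt{\sqrt{-368 + \frac{1}{-368}} - 453949} = \sqrt{\sqrt{-368 - \frac{1}{368}} - 453949} = \sqrt{\sqrt{- \frac{135425}{368}} - 453949} = \sqrt{\frac{5 i \sqrt{124591}}{92} - 453949} = \sqrt{-453949 + \frac{5 i \sqrt{124591}}{92}}$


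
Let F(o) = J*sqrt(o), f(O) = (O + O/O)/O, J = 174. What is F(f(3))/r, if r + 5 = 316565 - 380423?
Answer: -116*sqrt(3)/63863 ≈ -0.0031461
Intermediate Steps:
f(O) = (1 + O)/O (f(O) = (O + 1)/O = (1 + O)/O)
r = -63863 (r = -5 + (316565 - 380423) = -5 - 63858 = -63863)
F(o) = 174*sqrt(o)
F(f(3))/r = (174*sqrt((1 + 3)/3))/(-63863) = (174*sqrt((1/3)*4))*(-1/63863) = (174*sqrt(4/3))*(-1/63863) = (174*(2*sqrt(3)/3))*(-1/63863) = (116*sqrt(3))*(-1/63863) = -116*sqrt(3)/63863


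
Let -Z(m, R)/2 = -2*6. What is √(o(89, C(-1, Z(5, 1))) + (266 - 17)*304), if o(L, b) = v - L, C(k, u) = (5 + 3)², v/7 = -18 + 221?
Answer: 14*√393 ≈ 277.54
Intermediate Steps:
Z(m, R) = 24 (Z(m, R) = -(-4)*6 = -2*(-12) = 24)
v = 1421 (v = 7*(-18 + 221) = 7*203 = 1421)
C(k, u) = 64 (C(k, u) = 8² = 64)
o(L, b) = 1421 - L
√(o(89, C(-1, Z(5, 1))) + (266 - 17)*304) = √((1421 - 1*89) + (266 - 17)*304) = √((1421 - 89) + 249*304) = √(1332 + 75696) = √77028 = 14*√393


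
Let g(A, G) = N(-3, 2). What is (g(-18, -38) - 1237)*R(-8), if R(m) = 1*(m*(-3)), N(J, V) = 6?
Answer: -29544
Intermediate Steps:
g(A, G) = 6
R(m) = -3*m (R(m) = 1*(-3*m) = -3*m)
(g(-18, -38) - 1237)*R(-8) = (6 - 1237)*(-3*(-8)) = -1231*24 = -29544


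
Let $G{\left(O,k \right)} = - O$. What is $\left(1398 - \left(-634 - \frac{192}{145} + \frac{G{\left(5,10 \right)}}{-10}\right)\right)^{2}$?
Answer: $\frac{347532651361}{84100} \approx 4.1324 \cdot 10^{6}$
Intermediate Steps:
$\left(1398 - \left(-634 - \frac{192}{145} + \frac{G{\left(5,10 \right)}}{-10}\right)\right)^{2} = \left(1398 - \left(-634 - \frac{192}{145} + \frac{\left(-1\right) 5}{-10}\right)\right)^{2} = \left(1398 - \left(-634 + \frac{1}{2} - \frac{192}{145}\right)\right)^{2} = \left(1398 + \left(488 - \left(-146 + \left(- \frac{192}{145} + \frac{1}{2}\right)\right)\right)\right)^{2} = \left(1398 + \left(488 - \left(-146 - \frac{239}{290}\right)\right)\right)^{2} = \left(1398 + \left(488 - - \frac{42579}{290}\right)\right)^{2} = \left(1398 + \left(488 + \frac{42579}{290}\right)\right)^{2} = \left(1398 + \frac{184099}{290}\right)^{2} = \left(\frac{589519}{290}\right)^{2} = \frac{347532651361}{84100}$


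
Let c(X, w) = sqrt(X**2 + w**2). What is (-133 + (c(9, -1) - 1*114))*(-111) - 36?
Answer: 27381 - 111*sqrt(82) ≈ 26376.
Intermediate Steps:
(-133 + (c(9, -1) - 1*114))*(-111) - 36 = (-133 + (sqrt(9**2 + (-1)**2) - 1*114))*(-111) - 36 = (-133 + (sqrt(81 + 1) - 114))*(-111) - 36 = (-133 + (sqrt(82) - 114))*(-111) - 36 = (-133 + (-114 + sqrt(82)))*(-111) - 36 = (-247 + sqrt(82))*(-111) - 36 = (27417 - 111*sqrt(82)) - 36 = 27381 - 111*sqrt(82)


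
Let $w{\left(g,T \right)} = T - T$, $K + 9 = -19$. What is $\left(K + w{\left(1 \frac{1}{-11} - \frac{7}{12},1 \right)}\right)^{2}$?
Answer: $784$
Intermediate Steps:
$K = -28$ ($K = -9 - 19 = -28$)
$w{\left(g,T \right)} = 0$
$\left(K + w{\left(1 \frac{1}{-11} - \frac{7}{12},1 \right)}\right)^{2} = \left(-28 + 0\right)^{2} = \left(-28\right)^{2} = 784$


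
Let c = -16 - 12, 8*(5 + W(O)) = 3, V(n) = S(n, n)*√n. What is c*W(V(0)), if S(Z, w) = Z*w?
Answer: 259/2 ≈ 129.50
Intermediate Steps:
V(n) = n^(5/2) (V(n) = (n*n)*√n = n²*√n = n^(5/2))
W(O) = -37/8 (W(O) = -5 + (⅛)*3 = -5 + 3/8 = -37/8)
c = -28
c*W(V(0)) = -28*(-37/8) = 259/2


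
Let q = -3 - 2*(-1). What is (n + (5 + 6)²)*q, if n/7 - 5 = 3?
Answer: -177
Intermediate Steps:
q = -1 (q = -3 + 2 = -1)
n = 56 (n = 35 + 7*3 = 35 + 21 = 56)
(n + (5 + 6)²)*q = (56 + (5 + 6)²)*(-1) = (56 + 11²)*(-1) = (56 + 121)*(-1) = 177*(-1) = -177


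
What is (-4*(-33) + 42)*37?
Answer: 6438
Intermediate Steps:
(-4*(-33) + 42)*37 = (132 + 42)*37 = 174*37 = 6438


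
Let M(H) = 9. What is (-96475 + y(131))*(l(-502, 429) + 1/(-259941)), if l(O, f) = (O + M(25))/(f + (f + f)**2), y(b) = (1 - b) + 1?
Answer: 672557048/10342501 ≈ 65.028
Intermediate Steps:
y(b) = 2 - b
l(O, f) = (9 + O)/(f + 4*f**2) (l(O, f) = (O + 9)/(f + (f + f)**2) = (9 + O)/(f + (2*f)**2) = (9 + O)/(f + 4*f**2))
(-96475 + y(131))*(l(-502, 429) + 1/(-259941)) = (-96475 + (2 - 1*131))*((9 - 502)/(429*(1 + 4*429)) + 1/(-259941)) = (-96475 + (2 - 131))*((1/429)*(-493)/(1 + 1716) - 1/259941) = (-96475 - 129)*((1/429)*(-493)/1717 - 1/259941) = -96604*((1/429)*(1/1717)*(-493) - 1/259941) = -96604*(-29/43329 - 1/259941) = -96604*(-6962/10342501) = 672557048/10342501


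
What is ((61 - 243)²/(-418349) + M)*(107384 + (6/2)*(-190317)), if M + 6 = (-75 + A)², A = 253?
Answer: -6143387594398366/418349 ≈ -1.4685e+10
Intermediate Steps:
M = 31678 (M = -6 + (-75 + 253)² = -6 + 178² = -6 + 31684 = 31678)
((61 - 243)²/(-418349) + M)*(107384 + (6/2)*(-190317)) = ((61 - 243)²/(-418349) + 31678)*(107384 + (6/2)*(-190317)) = ((-182)²*(-1/418349) + 31678)*(107384 + (6*(½))*(-190317)) = (33124*(-1/418349) + 31678)*(107384 + 3*(-190317)) = (-33124/418349 + 31678)*(107384 - 570951) = (13252426498/418349)*(-463567) = -6143387594398366/418349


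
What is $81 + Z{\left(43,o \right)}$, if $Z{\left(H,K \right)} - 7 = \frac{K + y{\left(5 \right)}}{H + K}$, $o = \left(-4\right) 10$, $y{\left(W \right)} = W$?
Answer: $\frac{229}{3} \approx 76.333$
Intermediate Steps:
$o = -40$
$Z{\left(H,K \right)} = 7 + \frac{5 + K}{H + K}$ ($Z{\left(H,K \right)} = 7 + \frac{K + 5}{H + K} = 7 + \frac{5 + K}{H + K}$)
$81 + Z{\left(43,o \right)} = 81 + \frac{5 + 7 \cdot 43 + 8 \left(-40\right)}{43 - 40} = 81 + \frac{5 + 301 - 320}{3} = 81 + \frac{1}{3} \left(-14\right) = 81 - \frac{14}{3} = \frac{229}{3}$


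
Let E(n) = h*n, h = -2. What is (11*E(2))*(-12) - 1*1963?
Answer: -1435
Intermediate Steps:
E(n) = -2*n
(11*E(2))*(-12) - 1*1963 = (11*(-2*2))*(-12) - 1*1963 = (11*(-4))*(-12) - 1963 = -44*(-12) - 1963 = 528 - 1963 = -1435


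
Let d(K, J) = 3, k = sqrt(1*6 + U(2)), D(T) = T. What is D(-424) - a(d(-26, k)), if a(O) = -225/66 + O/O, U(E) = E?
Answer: -9275/22 ≈ -421.59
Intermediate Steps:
k = 2*sqrt(2) (k = sqrt(1*6 + 2) = sqrt(6 + 2) = sqrt(8) = 2*sqrt(2) ≈ 2.8284)
a(O) = -53/22 (a(O) = -225*1/66 + 1 = -75/22 + 1 = -53/22)
D(-424) - a(d(-26, k)) = -424 - 1*(-53/22) = -424 + 53/22 = -9275/22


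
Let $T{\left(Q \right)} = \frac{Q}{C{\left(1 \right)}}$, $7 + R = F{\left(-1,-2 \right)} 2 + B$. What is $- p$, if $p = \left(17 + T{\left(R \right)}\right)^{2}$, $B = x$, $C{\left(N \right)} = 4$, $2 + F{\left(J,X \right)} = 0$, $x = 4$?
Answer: $- \frac{3721}{16} \approx -232.56$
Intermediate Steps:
$F{\left(J,X \right)} = -2$ ($F{\left(J,X \right)} = -2 + 0 = -2$)
$B = 4$
$R = -7$ ($R = -7 + \left(\left(-2\right) 2 + 4\right) = -7 + \left(-4 + 4\right) = -7 + 0 = -7$)
$T{\left(Q \right)} = \frac{Q}{4}$
$p = \frac{3721}{16}$ ($p = \left(17 + \frac{1}{4} \left(-7\right)\right)^{2} = \left(17 - \frac{7}{4}\right)^{2} = \left(\frac{61}{4}\right)^{2} = \frac{3721}{16} \approx 232.56$)
$- p = \left(-1\right) \frac{3721}{16} = - \frac{3721}{16}$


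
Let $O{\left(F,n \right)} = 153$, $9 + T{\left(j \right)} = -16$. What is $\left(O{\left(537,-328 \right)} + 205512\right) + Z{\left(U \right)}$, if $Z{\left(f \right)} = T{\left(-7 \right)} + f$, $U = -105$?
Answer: $205535$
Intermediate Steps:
$T{\left(j \right)} = -25$ ($T{\left(j \right)} = -9 - 16 = -25$)
$Z{\left(f \right)} = -25 + f$
$\left(O{\left(537,-328 \right)} + 205512\right) + Z{\left(U \right)} = \left(153 + 205512\right) - 130 = 205665 - 130 = 205535$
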